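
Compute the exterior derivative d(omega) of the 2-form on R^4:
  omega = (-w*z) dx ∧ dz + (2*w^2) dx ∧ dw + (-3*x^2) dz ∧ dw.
d(omega) = (-6*x - z) dx ∧ dz ∧ dw

For a 2-form omega = sum_{i<j} g_{ij} dx_i ∧ dx_j, the exterior derivative is
  d(omega) = sum_{i<j} d(g_{ij}) ∧ dx_i ∧ dx_j = sum_{i<j, k} (∂g_{ij}/∂x_k) dx_k ∧ dx_i ∧ dx_j.
Expand each term, using dx_k ∧ dx_i ∧ dx_j = sgn(permutation) dx_{(a)} ∧ dx_{(b)} ∧ dx_{(c)} with (a < b < c) sorted:
  d(-w*z) includes (∂/∂w)(-w*z) dw = (-z) dw, which multiplied by dx ∧ dz gives (-z) dx ∧ dz ∧ dw
  d(-3*x^2) includes (∂/∂x)(-3*x^2) dx = (-6*x) dx, which multiplied by dz ∧ dw gives (-6*x) dx ∧ dz ∧ dw
Collecting like 3-forms: d(omega) = (-6*x - z) dx ∧ dz ∧ dw.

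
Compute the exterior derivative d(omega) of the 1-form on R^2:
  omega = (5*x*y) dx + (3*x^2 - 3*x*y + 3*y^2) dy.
d(omega) = (x - 3*y) dx ∧ dy

For a 1-form omega = sum_i f_i dx_i, the exterior derivative is
  d(omega) = sum_{i < j} (∂f_j/∂x_i - ∂f_i/∂x_j) dx_i ∧ dx_j.
  coefficient of dx ∧ dy: ∂f_2/∂x - ∂f_1/∂y = ∂(3*x^2 - 3*x*y + 3*y^2)/∂x - ∂(5*x*y)/∂y = x - 3*y
Assembling: d(omega) = (x - 3*y) dx ∧ dy.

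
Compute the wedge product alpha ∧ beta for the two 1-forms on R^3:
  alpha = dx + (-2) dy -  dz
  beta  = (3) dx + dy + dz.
alpha ∧ beta = (7) dx ∧ dy + (4) dx ∧ dz + (-1) dy ∧ dz

Distribute the wedge, using dx_i ∧ dx_j = -dx_j ∧ dx_i and dx_i ∧ dx_i = 0. For each pair (i, j) with i < j, the coefficient of dx_i ∧ dx_j in alpha ∧ beta is (alpha_i * beta_j - alpha_j * beta_i). Collecting: alpha ∧ beta = (7) dx ∧ dy + (4) dx ∧ dz + (-1) dy ∧ dz.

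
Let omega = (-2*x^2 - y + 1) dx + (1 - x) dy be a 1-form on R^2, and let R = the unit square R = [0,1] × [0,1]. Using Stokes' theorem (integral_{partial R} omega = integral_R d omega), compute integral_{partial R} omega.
integral_(partial R) omega = 0

Stokes: integral_partial_R omega = integral_R d omega with d omega = (∂Q/∂x - ∂P/∂y) dx ∧ dy.
  ∂Q/∂x = -1
  ∂P/∂y = -1
  integrand = ∂Q/∂x - ∂P/∂y = 0.
Integrating over R: integral_0^1 integral_0^1 (0) dx dy = 0.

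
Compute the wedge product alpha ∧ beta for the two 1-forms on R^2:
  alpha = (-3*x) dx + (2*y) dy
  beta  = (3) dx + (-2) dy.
alpha ∧ beta = (6*x - 6*y) dx ∧ dy

Distribute the wedge, using dx_i ∧ dx_j = -dx_j ∧ dx_i and dx_i ∧ dx_i = 0. For each pair (i, j) with i < j, the coefficient of dx_i ∧ dx_j in alpha ∧ beta is (alpha_i * beta_j - alpha_j * beta_i). Collecting: alpha ∧ beta = (6*x - 6*y) dx ∧ dy.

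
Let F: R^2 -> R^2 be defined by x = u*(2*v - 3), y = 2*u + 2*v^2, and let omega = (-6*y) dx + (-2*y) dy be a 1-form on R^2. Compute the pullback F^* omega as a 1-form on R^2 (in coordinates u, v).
F^* omega = (-24*u*v + 28*u - 24*v^3 + 28*v^2) du + (-24*u^2 - 24*u*v^2 - 16*u*v - 16*v^3) dv

Using F^*(f dg) = (f ∘ F) d(g ∘ F), substitute each coordinate x_i by F_i(u, v) in f_i, and replace dx_i by d F_i = (∂F_i/∂u) du + (∂F_i/∂v) dv.
  For the x component: f_1(F) = -12*u - 12*v^2; d F_1 = (2*v - 3) du + (2*u) dv
  For the y component: f_2(F) = -4*u - 4*v^2; d F_2 = (2) du + (4*v) dv
Combining and collecting du, dv coefficients:
  coeff of du: -24*u*v + 28*u - 24*v^3 + 28*v^2
  coeff of dv: -24*u^2 - 24*u*v^2 - 16*u*v - 16*v^3
F^* omega = (-24*u*v + 28*u - 24*v^3 + 28*v^2) du + (-24*u^2 - 24*u*v^2 - 16*u*v - 16*v^3) dv.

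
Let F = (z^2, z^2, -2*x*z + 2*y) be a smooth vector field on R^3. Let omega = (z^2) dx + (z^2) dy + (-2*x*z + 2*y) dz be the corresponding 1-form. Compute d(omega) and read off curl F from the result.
d(omega) = (2 - 2*z) dy ∧ dz + (4*z) dz ∧ dx + (0) dx ∧ dy; curl F = (2 - 2*z, 4*z, 0)

d omega = sum_{i<j} (∂f_j/∂x_i - ∂f_i/∂x_j) dx_i ∧ dx_j. Under the identification (dy ∧ dz, dz ∧ dx, dx ∧ dy) ↔ (e_x, e_y, e_z), the coefficients are exactly the components of curl F. Compute:
  ∂R/∂y - ∂Q/∂z = (2) - (2*z) = 2 - 2*z
  ∂P/∂z - ∂R/∂x = (2*z) - (-2*z) = 4*z
  ∂Q/∂x - ∂P/∂y = (0) - (0) = 0.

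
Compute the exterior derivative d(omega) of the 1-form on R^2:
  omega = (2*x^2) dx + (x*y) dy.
d(omega) = (y) dx ∧ dy

For a 1-form omega = sum_i f_i dx_i, the exterior derivative is
  d(omega) = sum_{i < j} (∂f_j/∂x_i - ∂f_i/∂x_j) dx_i ∧ dx_j.
  coefficient of dx ∧ dy: ∂f_2/∂x - ∂f_1/∂y = ∂(x*y)/∂x - ∂(2*x^2)/∂y = y
Assembling: d(omega) = (y) dx ∧ dy.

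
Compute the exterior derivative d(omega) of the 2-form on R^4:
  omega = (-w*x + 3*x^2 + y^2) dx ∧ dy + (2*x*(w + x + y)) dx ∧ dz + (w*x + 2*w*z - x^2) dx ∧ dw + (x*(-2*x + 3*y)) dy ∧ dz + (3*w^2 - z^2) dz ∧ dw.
d(omega) = (-x) dx ∧ dy ∧ dw + (-6*x + 3*y) dx ∧ dy ∧ dz + (-2*w + 2*x) dx ∧ dz ∧ dw

For a 2-form omega = sum_{i<j} g_{ij} dx_i ∧ dx_j, the exterior derivative is
  d(omega) = sum_{i<j} d(g_{ij}) ∧ dx_i ∧ dx_j = sum_{i<j, k} (∂g_{ij}/∂x_k) dx_k ∧ dx_i ∧ dx_j.
Expand each term, using dx_k ∧ dx_i ∧ dx_j = sgn(permutation) dx_{(a)} ∧ dx_{(b)} ∧ dx_{(c)} with (a < b < c) sorted:
  d(-w*x + 3*x^2 + y^2) includes (∂/∂w)(-w*x + 3*x^2 + y^2) dw = (-x) dw, which multiplied by dx ∧ dy gives (-x) dx ∧ dy ∧ dw
  d(2*x*(w + x + y)) includes (∂/∂y)(2*x*(w + x + y)) dy = (2*x) dy, which multiplied by dx ∧ dz gives (-2*x) dx ∧ dy ∧ dz
  d(2*x*(w + x + y)) includes (∂/∂w)(2*x*(w + x + y)) dw = (2*x) dw, which multiplied by dx ∧ dz gives (2*x) dx ∧ dz ∧ dw
  d(w*x + 2*w*z - x^2) includes (∂/∂z)(w*x + 2*w*z - x^2) dz = (2*w) dz, which multiplied by dx ∧ dw gives (-2*w) dx ∧ dz ∧ dw
  d(x*(-2*x + 3*y)) includes (∂/∂x)(x*(-2*x + 3*y)) dx = (-4*x + 3*y) dx, which multiplied by dy ∧ dz gives (-4*x + 3*y) dx ∧ dy ∧ dz
Collecting like 3-forms: d(omega) = (-x) dx ∧ dy ∧ dw + (-6*x + 3*y) dx ∧ dy ∧ dz + (-2*w + 2*x) dx ∧ dz ∧ dw.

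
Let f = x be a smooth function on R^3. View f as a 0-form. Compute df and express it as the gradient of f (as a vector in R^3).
df = (1) dx + (0) dy + (0) dz; grad f = (1, 0, 0)

For a 0-form f, d f = (∂f/∂x) dx + (∂f/∂y) dy + (∂f/∂z) dz. The components of the vector representation are exactly the entries of grad f in Cartesian coordinates:
  ∂f/∂x = 1
  ∂f/∂y = 0
  ∂f/∂z = 0.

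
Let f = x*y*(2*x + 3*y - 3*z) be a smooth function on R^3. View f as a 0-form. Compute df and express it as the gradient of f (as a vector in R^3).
df = (y*(4*x + 3*y - 3*z)) dx + (x*(2*x + 6*y - 3*z)) dy + (-3*x*y) dz; grad f = (y*(4*x + 3*y - 3*z), x*(2*x + 6*y - 3*z), -3*x*y)

For a 0-form f, d f = (∂f/∂x) dx + (∂f/∂y) dy + (∂f/∂z) dz. The components of the vector representation are exactly the entries of grad f in Cartesian coordinates:
  ∂f/∂x = y*(4*x + 3*y - 3*z)
  ∂f/∂y = x*(2*x + 6*y - 3*z)
  ∂f/∂z = -3*x*y.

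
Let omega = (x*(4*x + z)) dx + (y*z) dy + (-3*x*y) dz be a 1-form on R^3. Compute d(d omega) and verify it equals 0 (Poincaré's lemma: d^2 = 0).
d(d omega) = 0

Step 1: d omega = sum_{i<j} (∂f_j/∂x_i - ∂f_i/∂x_j) dx_i ∧ dx_j:
  coeff of dx ∧ dy: 0
  coeff of dx ∧ dz: -x - 3*y
  coeff of dy ∧ dz: -3*x - y
Step 2: Apply d again to each 2-form coefficient. The only possible 3-form in R^3 is dx ∧ dy ∧ dz, with coefficient
  ∂(coeff of dy∧dz)/∂x - ∂(coeff of dx∧dz)/∂y + ∂(coeff of dx∧dy)/∂z
  = ∂/∂x (-3*x - y) - ∂/∂y (-x - 3*y) + ∂/∂z (0).
Each of these terms simplifies to sums of mixed partials that cancel in pairs. The result is 0 (by equality of mixed partials for smooth functions — Schwarz / Clairaut).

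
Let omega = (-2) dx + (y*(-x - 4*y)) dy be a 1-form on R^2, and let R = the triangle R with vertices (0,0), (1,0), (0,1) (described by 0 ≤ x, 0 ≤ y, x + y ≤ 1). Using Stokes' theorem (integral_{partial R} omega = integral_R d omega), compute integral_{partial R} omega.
integral_(partial R) omega = -1/6

Stokes: integral_partial_R omega = integral_R d omega with d omega = (∂Q/∂x - ∂P/∂y) dx ∧ dy.
  ∂Q/∂x = -y
  ∂P/∂y = 0
  integrand = ∂Q/∂x - ∂P/∂y = -y.
Integrating over R: integral_0^1 integral_0^{1-x} (-y) dy dx = -1/6.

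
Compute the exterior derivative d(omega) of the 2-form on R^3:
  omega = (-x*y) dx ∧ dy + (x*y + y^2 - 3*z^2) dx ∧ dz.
d(omega) = (-x - 2*y) dx ∧ dy ∧ dz

For a 2-form omega = sum_{i<j} g_{ij} dx_i ∧ dx_j, the exterior derivative is
  d(omega) = sum_{i<j} d(g_{ij}) ∧ dx_i ∧ dx_j = sum_{i<j, k} (∂g_{ij}/∂x_k) dx_k ∧ dx_i ∧ dx_j.
Expand each term, using dx_k ∧ dx_i ∧ dx_j = sgn(permutation) dx_{(a)} ∧ dx_{(b)} ∧ dx_{(c)} with (a < b < c) sorted:
  d(x*y + y^2 - 3*z^2) includes (∂/∂y)(x*y + y^2 - 3*z^2) dy = (x + 2*y) dy, which multiplied by dx ∧ dz gives (-x - 2*y) dx ∧ dy ∧ dz
Collecting like 3-forms: d(omega) = (-x - 2*y) dx ∧ dy ∧ dz.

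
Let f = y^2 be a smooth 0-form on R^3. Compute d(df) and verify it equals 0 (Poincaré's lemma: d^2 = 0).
d(df) = 0

Step 1: df = sum_i (∂f/∂x_i) dx_i = (0) dx + (2*y) dy + (0) dz.
Step 2: Apply d again. Using the 1-form formula, the coefficient of dx ∧ dy in d(df) is ∂^2 f/∂x ∂y - ∂^2 f/∂y ∂x = (0) - (0) = 0 (equality of mixed partials for smooth f).
Similarly for dx ∧ dz and dy ∧ dz — all coefficients vanish. So d(df) = 0.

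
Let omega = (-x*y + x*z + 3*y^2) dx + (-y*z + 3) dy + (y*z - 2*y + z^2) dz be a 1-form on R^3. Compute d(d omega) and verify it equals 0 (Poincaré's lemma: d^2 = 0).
d(d omega) = 0

Step 1: d omega = sum_{i<j} (∂f_j/∂x_i - ∂f_i/∂x_j) dx_i ∧ dx_j:
  coeff of dx ∧ dy: x - 6*y
  coeff of dx ∧ dz: -x
  coeff of dy ∧ dz: y + z - 2
Step 2: Apply d again to each 2-form coefficient. The only possible 3-form in R^3 is dx ∧ dy ∧ dz, with coefficient
  ∂(coeff of dy∧dz)/∂x - ∂(coeff of dx∧dz)/∂y + ∂(coeff of dx∧dy)/∂z
  = ∂/∂x (y + z - 2) - ∂/∂y (-x) + ∂/∂z (x - 6*y).
Each of these terms simplifies to sums of mixed partials that cancel in pairs. The result is 0 (by equality of mixed partials for smooth functions — Schwarz / Clairaut).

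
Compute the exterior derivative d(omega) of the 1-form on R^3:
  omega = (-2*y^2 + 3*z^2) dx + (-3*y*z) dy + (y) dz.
d(omega) = (4*y) dx ∧ dy + (-6*z) dx ∧ dz + (3*y + 1) dy ∧ dz

For a 1-form omega = sum_i f_i dx_i, the exterior derivative is
  d(omega) = sum_{i < j} (∂f_j/∂x_i - ∂f_i/∂x_j) dx_i ∧ dx_j.
  coefficient of dx ∧ dy: ∂f_2/∂x - ∂f_1/∂y = ∂(-3*y*z)/∂x - ∂(-2*y^2 + 3*z^2)/∂y = 4*y
  coefficient of dx ∧ dz: ∂f_3/∂x - ∂f_1/∂z = ∂(y)/∂x - ∂(-2*y^2 + 3*z^2)/∂z = -6*z
  coefficient of dy ∧ dz: ∂f_3/∂y - ∂f_2/∂z = ∂(y)/∂y - ∂(-3*y*z)/∂z = 3*y + 1
Assembling: d(omega) = (4*y) dx ∧ dy + (-6*z) dx ∧ dz + (3*y + 1) dy ∧ dz.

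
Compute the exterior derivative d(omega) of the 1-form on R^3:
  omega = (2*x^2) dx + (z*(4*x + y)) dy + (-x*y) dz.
d(omega) = (4*z) dx ∧ dy + (-y) dx ∧ dz + (-5*x - y) dy ∧ dz

For a 1-form omega = sum_i f_i dx_i, the exterior derivative is
  d(omega) = sum_{i < j} (∂f_j/∂x_i - ∂f_i/∂x_j) dx_i ∧ dx_j.
  coefficient of dx ∧ dy: ∂f_2/∂x - ∂f_1/∂y = ∂(z*(4*x + y))/∂x - ∂(2*x^2)/∂y = 4*z
  coefficient of dx ∧ dz: ∂f_3/∂x - ∂f_1/∂z = ∂(-x*y)/∂x - ∂(2*x^2)/∂z = -y
  coefficient of dy ∧ dz: ∂f_3/∂y - ∂f_2/∂z = ∂(-x*y)/∂y - ∂(z*(4*x + y))/∂z = -5*x - y
Assembling: d(omega) = (4*z) dx ∧ dy + (-y) dx ∧ dz + (-5*x - y) dy ∧ dz.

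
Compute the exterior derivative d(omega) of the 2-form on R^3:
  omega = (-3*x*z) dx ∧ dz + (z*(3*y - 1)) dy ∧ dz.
d(omega) = 0

For a 2-form omega = sum_{i<j} g_{ij} dx_i ∧ dx_j, the exterior derivative is
  d(omega) = sum_{i<j} d(g_{ij}) ∧ dx_i ∧ dx_j = sum_{i<j, k} (∂g_{ij}/∂x_k) dx_k ∧ dx_i ∧ dx_j.
Expand each term, using dx_k ∧ dx_i ∧ dx_j = sgn(permutation) dx_{(a)} ∧ dx_{(b)} ∧ dx_{(c)} with (a < b < c) sorted:

Collecting like 3-forms: d(omega) = 0.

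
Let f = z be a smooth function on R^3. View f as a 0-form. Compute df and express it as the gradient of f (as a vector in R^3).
df = (0) dx + (0) dy + (1) dz; grad f = (0, 0, 1)

For a 0-form f, d f = (∂f/∂x) dx + (∂f/∂y) dy + (∂f/∂z) dz. The components of the vector representation are exactly the entries of grad f in Cartesian coordinates:
  ∂f/∂x = 0
  ∂f/∂y = 0
  ∂f/∂z = 1.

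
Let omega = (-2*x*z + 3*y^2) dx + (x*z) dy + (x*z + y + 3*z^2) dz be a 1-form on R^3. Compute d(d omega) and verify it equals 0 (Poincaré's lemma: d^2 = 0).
d(d omega) = 0

Step 1: d omega = sum_{i<j} (∂f_j/∂x_i - ∂f_i/∂x_j) dx_i ∧ dx_j:
  coeff of dx ∧ dy: -6*y + z
  coeff of dx ∧ dz: 2*x + z
  coeff of dy ∧ dz: 1 - x
Step 2: Apply d again to each 2-form coefficient. The only possible 3-form in R^3 is dx ∧ dy ∧ dz, with coefficient
  ∂(coeff of dy∧dz)/∂x - ∂(coeff of dx∧dz)/∂y + ∂(coeff of dx∧dy)/∂z
  = ∂/∂x (1 - x) - ∂/∂y (2*x + z) + ∂/∂z (-6*y + z).
Each of these terms simplifies to sums of mixed partials that cancel in pairs. The result is 0 (by equality of mixed partials for smooth functions — Schwarz / Clairaut).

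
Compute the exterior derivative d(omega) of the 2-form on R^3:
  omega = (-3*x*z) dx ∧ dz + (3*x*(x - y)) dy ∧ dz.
d(omega) = (6*x - 3*y) dx ∧ dy ∧ dz

For a 2-form omega = sum_{i<j} g_{ij} dx_i ∧ dx_j, the exterior derivative is
  d(omega) = sum_{i<j} d(g_{ij}) ∧ dx_i ∧ dx_j = sum_{i<j, k} (∂g_{ij}/∂x_k) dx_k ∧ dx_i ∧ dx_j.
Expand each term, using dx_k ∧ dx_i ∧ dx_j = sgn(permutation) dx_{(a)} ∧ dx_{(b)} ∧ dx_{(c)} with (a < b < c) sorted:
  d(3*x*(x - y)) includes (∂/∂x)(3*x*(x - y)) dx = (6*x - 3*y) dx, which multiplied by dy ∧ dz gives (6*x - 3*y) dx ∧ dy ∧ dz
Collecting like 3-forms: d(omega) = (6*x - 3*y) dx ∧ dy ∧ dz.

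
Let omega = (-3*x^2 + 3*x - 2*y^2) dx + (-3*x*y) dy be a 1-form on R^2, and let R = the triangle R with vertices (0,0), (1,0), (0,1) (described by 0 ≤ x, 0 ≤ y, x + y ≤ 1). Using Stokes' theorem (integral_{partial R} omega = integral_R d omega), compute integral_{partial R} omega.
integral_(partial R) omega = 1/6

Stokes: integral_partial_R omega = integral_R d omega with d omega = (∂Q/∂x - ∂P/∂y) dx ∧ dy.
  ∂Q/∂x = -3*y
  ∂P/∂y = -4*y
  integrand = ∂Q/∂x - ∂P/∂y = y.
Integrating over R: integral_0^1 integral_0^{1-x} (y) dy dx = 1/6.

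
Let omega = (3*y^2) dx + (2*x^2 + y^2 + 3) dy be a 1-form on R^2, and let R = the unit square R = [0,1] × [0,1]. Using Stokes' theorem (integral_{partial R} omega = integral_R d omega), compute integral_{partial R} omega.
integral_(partial R) omega = -1

Stokes: integral_partial_R omega = integral_R d omega with d omega = (∂Q/∂x - ∂P/∂y) dx ∧ dy.
  ∂Q/∂x = 4*x
  ∂P/∂y = 6*y
  integrand = ∂Q/∂x - ∂P/∂y = 4*x - 6*y.
Integrating over R: integral_0^1 integral_0^1 (4*x - 6*y) dx dy = -1.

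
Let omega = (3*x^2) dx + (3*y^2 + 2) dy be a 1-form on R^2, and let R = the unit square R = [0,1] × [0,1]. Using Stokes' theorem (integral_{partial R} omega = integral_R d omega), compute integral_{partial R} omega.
integral_(partial R) omega = 0

Stokes: integral_partial_R omega = integral_R d omega with d omega = (∂Q/∂x - ∂P/∂y) dx ∧ dy.
  ∂Q/∂x = 0
  ∂P/∂y = 0
  integrand = ∂Q/∂x - ∂P/∂y = 0.
Integrating over R: integral_0^1 integral_0^1 (0) dx dy = 0.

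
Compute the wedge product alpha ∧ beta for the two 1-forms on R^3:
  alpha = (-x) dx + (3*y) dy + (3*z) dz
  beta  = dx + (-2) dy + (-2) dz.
alpha ∧ beta = (2*x - 3*y) dx ∧ dy + (2*x - 3*z) dx ∧ dz + (-6*y + 6*z) dy ∧ dz

Distribute the wedge, using dx_i ∧ dx_j = -dx_j ∧ dx_i and dx_i ∧ dx_i = 0. For each pair (i, j) with i < j, the coefficient of dx_i ∧ dx_j in alpha ∧ beta is (alpha_i * beta_j - alpha_j * beta_i). Collecting: alpha ∧ beta = (2*x - 3*y) dx ∧ dy + (2*x - 3*z) dx ∧ dz + (-6*y + 6*z) dy ∧ dz.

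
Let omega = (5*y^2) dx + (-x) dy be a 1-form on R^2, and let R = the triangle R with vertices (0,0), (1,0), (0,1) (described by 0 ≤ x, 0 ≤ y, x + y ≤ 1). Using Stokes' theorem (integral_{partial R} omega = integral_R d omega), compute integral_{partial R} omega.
integral_(partial R) omega = -13/6

Stokes: integral_partial_R omega = integral_R d omega with d omega = (∂Q/∂x - ∂P/∂y) dx ∧ dy.
  ∂Q/∂x = -1
  ∂P/∂y = 10*y
  integrand = ∂Q/∂x - ∂P/∂y = -10*y - 1.
Integrating over R: integral_0^1 integral_0^{1-x} (-10*y - 1) dy dx = -13/6.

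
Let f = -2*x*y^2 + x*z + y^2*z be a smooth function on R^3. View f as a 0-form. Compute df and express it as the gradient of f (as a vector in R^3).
df = (-2*y^2 + z) dx + (2*y*(-2*x + z)) dy + (x + y^2) dz; grad f = (-2*y^2 + z, 2*y*(-2*x + z), x + y^2)

For a 0-form f, d f = (∂f/∂x) dx + (∂f/∂y) dy + (∂f/∂z) dz. The components of the vector representation are exactly the entries of grad f in Cartesian coordinates:
  ∂f/∂x = -2*y^2 + z
  ∂f/∂y = 2*y*(-2*x + z)
  ∂f/∂z = x + y^2.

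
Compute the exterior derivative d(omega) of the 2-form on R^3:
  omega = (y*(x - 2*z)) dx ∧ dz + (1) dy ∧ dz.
d(omega) = (-x + 2*z) dx ∧ dy ∧ dz

For a 2-form omega = sum_{i<j} g_{ij} dx_i ∧ dx_j, the exterior derivative is
  d(omega) = sum_{i<j} d(g_{ij}) ∧ dx_i ∧ dx_j = sum_{i<j, k} (∂g_{ij}/∂x_k) dx_k ∧ dx_i ∧ dx_j.
Expand each term, using dx_k ∧ dx_i ∧ dx_j = sgn(permutation) dx_{(a)} ∧ dx_{(b)} ∧ dx_{(c)} with (a < b < c) sorted:
  d(y*(x - 2*z)) includes (∂/∂y)(y*(x - 2*z)) dy = (x - 2*z) dy, which multiplied by dx ∧ dz gives (-x + 2*z) dx ∧ dy ∧ dz
Collecting like 3-forms: d(omega) = (-x + 2*z) dx ∧ dy ∧ dz.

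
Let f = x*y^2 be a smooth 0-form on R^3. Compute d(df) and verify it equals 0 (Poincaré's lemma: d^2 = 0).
d(df) = 0

Step 1: df = sum_i (∂f/∂x_i) dx_i = (y^2) dx + (2*x*y) dy + (0) dz.
Step 2: Apply d again. Using the 1-form formula, the coefficient of dx ∧ dy in d(df) is ∂^2 f/∂x ∂y - ∂^2 f/∂y ∂x = (2*y) - (2*y) = 0 (equality of mixed partials for smooth f).
Similarly for dx ∧ dz and dy ∧ dz — all coefficients vanish. So d(df) = 0.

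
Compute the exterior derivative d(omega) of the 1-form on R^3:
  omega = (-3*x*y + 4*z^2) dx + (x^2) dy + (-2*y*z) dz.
d(omega) = (5*x) dx ∧ dy + (-8*z) dx ∧ dz + (-2*z) dy ∧ dz

For a 1-form omega = sum_i f_i dx_i, the exterior derivative is
  d(omega) = sum_{i < j} (∂f_j/∂x_i - ∂f_i/∂x_j) dx_i ∧ dx_j.
  coefficient of dx ∧ dy: ∂f_2/∂x - ∂f_1/∂y = ∂(x^2)/∂x - ∂(-3*x*y + 4*z^2)/∂y = 5*x
  coefficient of dx ∧ dz: ∂f_3/∂x - ∂f_1/∂z = ∂(-2*y*z)/∂x - ∂(-3*x*y + 4*z^2)/∂z = -8*z
  coefficient of dy ∧ dz: ∂f_3/∂y - ∂f_2/∂z = ∂(-2*y*z)/∂y - ∂(x^2)/∂z = -2*z
Assembling: d(omega) = (5*x) dx ∧ dy + (-8*z) dx ∧ dz + (-2*z) dy ∧ dz.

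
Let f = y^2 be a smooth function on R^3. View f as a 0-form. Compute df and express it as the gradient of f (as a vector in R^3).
df = (0) dx + (2*y) dy + (0) dz; grad f = (0, 2*y, 0)

For a 0-form f, d f = (∂f/∂x) dx + (∂f/∂y) dy + (∂f/∂z) dz. The components of the vector representation are exactly the entries of grad f in Cartesian coordinates:
  ∂f/∂x = 0
  ∂f/∂y = 2*y
  ∂f/∂z = 0.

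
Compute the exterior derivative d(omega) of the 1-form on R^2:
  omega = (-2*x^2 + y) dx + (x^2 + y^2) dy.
d(omega) = (2*x - 1) dx ∧ dy

For a 1-form omega = sum_i f_i dx_i, the exterior derivative is
  d(omega) = sum_{i < j} (∂f_j/∂x_i - ∂f_i/∂x_j) dx_i ∧ dx_j.
  coefficient of dx ∧ dy: ∂f_2/∂x - ∂f_1/∂y = ∂(x^2 + y^2)/∂x - ∂(-2*x^2 + y)/∂y = 2*x - 1
Assembling: d(omega) = (2*x - 1) dx ∧ dy.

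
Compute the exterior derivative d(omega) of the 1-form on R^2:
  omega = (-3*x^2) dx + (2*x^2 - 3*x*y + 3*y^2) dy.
d(omega) = (4*x - 3*y) dx ∧ dy

For a 1-form omega = sum_i f_i dx_i, the exterior derivative is
  d(omega) = sum_{i < j} (∂f_j/∂x_i - ∂f_i/∂x_j) dx_i ∧ dx_j.
  coefficient of dx ∧ dy: ∂f_2/∂x - ∂f_1/∂y = ∂(2*x^2 - 3*x*y + 3*y^2)/∂x - ∂(-3*x^2)/∂y = 4*x - 3*y
Assembling: d(omega) = (4*x - 3*y) dx ∧ dy.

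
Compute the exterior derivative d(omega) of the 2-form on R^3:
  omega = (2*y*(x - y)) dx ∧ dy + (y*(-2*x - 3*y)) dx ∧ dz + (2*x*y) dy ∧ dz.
d(omega) = (2*x + 8*y) dx ∧ dy ∧ dz

For a 2-form omega = sum_{i<j} g_{ij} dx_i ∧ dx_j, the exterior derivative is
  d(omega) = sum_{i<j} d(g_{ij}) ∧ dx_i ∧ dx_j = sum_{i<j, k} (∂g_{ij}/∂x_k) dx_k ∧ dx_i ∧ dx_j.
Expand each term, using dx_k ∧ dx_i ∧ dx_j = sgn(permutation) dx_{(a)} ∧ dx_{(b)} ∧ dx_{(c)} with (a < b < c) sorted:
  d(y*(-2*x - 3*y)) includes (∂/∂y)(y*(-2*x - 3*y)) dy = (-2*x - 6*y) dy, which multiplied by dx ∧ dz gives (2*x + 6*y) dx ∧ dy ∧ dz
  d(2*x*y) includes (∂/∂x)(2*x*y) dx = (2*y) dx, which multiplied by dy ∧ dz gives (2*y) dx ∧ dy ∧ dz
Collecting like 3-forms: d(omega) = (2*x + 8*y) dx ∧ dy ∧ dz.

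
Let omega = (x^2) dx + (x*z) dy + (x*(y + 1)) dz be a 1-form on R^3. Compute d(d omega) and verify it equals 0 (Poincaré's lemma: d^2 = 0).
d(d omega) = 0

Step 1: d omega = sum_{i<j} (∂f_j/∂x_i - ∂f_i/∂x_j) dx_i ∧ dx_j:
  coeff of dx ∧ dy: z
  coeff of dx ∧ dz: y + 1
  coeff of dy ∧ dz: 0
Step 2: Apply d again to each 2-form coefficient. The only possible 3-form in R^3 is dx ∧ dy ∧ dz, with coefficient
  ∂(coeff of dy∧dz)/∂x - ∂(coeff of dx∧dz)/∂y + ∂(coeff of dx∧dy)/∂z
  = ∂/∂x (0) - ∂/∂y (y + 1) + ∂/∂z (z).
Each of these terms simplifies to sums of mixed partials that cancel in pairs. The result is 0 (by equality of mixed partials for smooth functions — Schwarz / Clairaut).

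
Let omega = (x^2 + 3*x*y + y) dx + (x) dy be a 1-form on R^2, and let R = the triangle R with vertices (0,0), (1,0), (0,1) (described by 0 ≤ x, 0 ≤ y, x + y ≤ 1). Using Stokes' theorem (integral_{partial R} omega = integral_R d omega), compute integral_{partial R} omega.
integral_(partial R) omega = -1/2

Stokes: integral_partial_R omega = integral_R d omega with d omega = (∂Q/∂x - ∂P/∂y) dx ∧ dy.
  ∂Q/∂x = 1
  ∂P/∂y = 3*x + 1
  integrand = ∂Q/∂x - ∂P/∂y = -3*x.
Integrating over R: integral_0^1 integral_0^{1-x} (-3*x) dy dx = -1/2.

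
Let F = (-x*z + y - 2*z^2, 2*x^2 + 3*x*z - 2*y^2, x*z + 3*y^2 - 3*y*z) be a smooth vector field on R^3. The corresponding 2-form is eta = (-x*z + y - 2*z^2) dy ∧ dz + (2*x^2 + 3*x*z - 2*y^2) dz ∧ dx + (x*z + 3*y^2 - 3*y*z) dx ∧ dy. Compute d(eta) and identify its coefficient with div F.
d(eta) = (x - 7*y - z) dx ∧ dy ∧ dz; div F = x - 7*y - z

For a 2-form in R^3 of the form above, applying d gives a 3-form with coefficient ∂P/∂x + ∂Q/∂y + ∂R/∂z:
  ∂P/∂x = -z
  ∂Q/∂y = -4*y
  ∂R/∂z = x - 3*y
Sum = x - 7*y - z, which is exactly div F.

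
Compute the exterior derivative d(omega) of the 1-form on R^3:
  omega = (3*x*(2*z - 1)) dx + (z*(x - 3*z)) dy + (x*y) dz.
d(omega) = (z) dx ∧ dy + (-6*x + y) dx ∧ dz + (6*z) dy ∧ dz

For a 1-form omega = sum_i f_i dx_i, the exterior derivative is
  d(omega) = sum_{i < j} (∂f_j/∂x_i - ∂f_i/∂x_j) dx_i ∧ dx_j.
  coefficient of dx ∧ dy: ∂f_2/∂x - ∂f_1/∂y = ∂(z*(x - 3*z))/∂x - ∂(3*x*(2*z - 1))/∂y = z
  coefficient of dx ∧ dz: ∂f_3/∂x - ∂f_1/∂z = ∂(x*y)/∂x - ∂(3*x*(2*z - 1))/∂z = -6*x + y
  coefficient of dy ∧ dz: ∂f_3/∂y - ∂f_2/∂z = ∂(x*y)/∂y - ∂(z*(x - 3*z))/∂z = 6*z
Assembling: d(omega) = (z) dx ∧ dy + (-6*x + y) dx ∧ dz + (6*z) dy ∧ dz.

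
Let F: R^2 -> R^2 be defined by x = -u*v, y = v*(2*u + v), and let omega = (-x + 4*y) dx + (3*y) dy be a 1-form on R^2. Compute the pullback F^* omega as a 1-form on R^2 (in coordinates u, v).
F^* omega = (v^2*(3*u + 2*v)) du + (v*(3*u^2 + 14*u*v + 6*v^2)) dv

Using F^*(f dg) = (f ∘ F) d(g ∘ F), substitute each coordinate x_i by F_i(u, v) in f_i, and replace dx_i by d F_i = (∂F_i/∂u) du + (∂F_i/∂v) dv.
  For the x component: f_1(F) = v*(9*u + 4*v); d F_1 = (-v) du + (-u) dv
  For the y component: f_2(F) = 3*v*(2*u + v); d F_2 = (2*v) du + (2*u + 2*v) dv
Combining and collecting du, dv coefficients:
  coeff of du: v^2*(3*u + 2*v)
  coeff of dv: v*(3*u^2 + 14*u*v + 6*v^2)
F^* omega = (v^2*(3*u + 2*v)) du + (v*(3*u^2 + 14*u*v + 6*v^2)) dv.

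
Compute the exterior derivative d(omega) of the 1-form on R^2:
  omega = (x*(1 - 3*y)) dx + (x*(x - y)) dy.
d(omega) = (5*x - y) dx ∧ dy

For a 1-form omega = sum_i f_i dx_i, the exterior derivative is
  d(omega) = sum_{i < j} (∂f_j/∂x_i - ∂f_i/∂x_j) dx_i ∧ dx_j.
  coefficient of dx ∧ dy: ∂f_2/∂x - ∂f_1/∂y = ∂(x*(x - y))/∂x - ∂(x*(1 - 3*y))/∂y = 5*x - y
Assembling: d(omega) = (5*x - y) dx ∧ dy.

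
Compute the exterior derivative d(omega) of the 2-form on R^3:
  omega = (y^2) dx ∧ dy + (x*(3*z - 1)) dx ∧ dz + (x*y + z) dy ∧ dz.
d(omega) = (y) dx ∧ dy ∧ dz

For a 2-form omega = sum_{i<j} g_{ij} dx_i ∧ dx_j, the exterior derivative is
  d(omega) = sum_{i<j} d(g_{ij}) ∧ dx_i ∧ dx_j = sum_{i<j, k} (∂g_{ij}/∂x_k) dx_k ∧ dx_i ∧ dx_j.
Expand each term, using dx_k ∧ dx_i ∧ dx_j = sgn(permutation) dx_{(a)} ∧ dx_{(b)} ∧ dx_{(c)} with (a < b < c) sorted:
  d(x*y + z) includes (∂/∂x)(x*y + z) dx = (y) dx, which multiplied by dy ∧ dz gives (y) dx ∧ dy ∧ dz
Collecting like 3-forms: d(omega) = (y) dx ∧ dy ∧ dz.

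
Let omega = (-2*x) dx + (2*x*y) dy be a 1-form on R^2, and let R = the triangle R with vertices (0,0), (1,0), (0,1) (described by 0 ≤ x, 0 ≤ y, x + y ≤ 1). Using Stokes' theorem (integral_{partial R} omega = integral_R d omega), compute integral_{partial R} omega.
integral_(partial R) omega = 1/3

Stokes: integral_partial_R omega = integral_R d omega with d omega = (∂Q/∂x - ∂P/∂y) dx ∧ dy.
  ∂Q/∂x = 2*y
  ∂P/∂y = 0
  integrand = ∂Q/∂x - ∂P/∂y = 2*y.
Integrating over R: integral_0^1 integral_0^{1-x} (2*y) dy dx = 1/3.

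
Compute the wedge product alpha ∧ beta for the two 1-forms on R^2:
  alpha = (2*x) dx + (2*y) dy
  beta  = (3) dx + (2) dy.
alpha ∧ beta = (4*x - 6*y) dx ∧ dy

Distribute the wedge, using dx_i ∧ dx_j = -dx_j ∧ dx_i and dx_i ∧ dx_i = 0. For each pair (i, j) with i < j, the coefficient of dx_i ∧ dx_j in alpha ∧ beta is (alpha_i * beta_j - alpha_j * beta_i). Collecting: alpha ∧ beta = (4*x - 6*y) dx ∧ dy.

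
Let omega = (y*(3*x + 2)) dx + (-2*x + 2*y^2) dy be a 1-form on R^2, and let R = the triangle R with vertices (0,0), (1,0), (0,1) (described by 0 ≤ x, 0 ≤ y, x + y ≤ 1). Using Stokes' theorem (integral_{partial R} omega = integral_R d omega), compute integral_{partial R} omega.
integral_(partial R) omega = -5/2

Stokes: integral_partial_R omega = integral_R d omega with d omega = (∂Q/∂x - ∂P/∂y) dx ∧ dy.
  ∂Q/∂x = -2
  ∂P/∂y = 3*x + 2
  integrand = ∂Q/∂x - ∂P/∂y = -3*x - 4.
Integrating over R: integral_0^1 integral_0^{1-x} (-3*x - 4) dy dx = -5/2.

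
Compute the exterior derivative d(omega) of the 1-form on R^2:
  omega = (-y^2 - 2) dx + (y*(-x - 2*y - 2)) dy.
d(omega) = (y) dx ∧ dy

For a 1-form omega = sum_i f_i dx_i, the exterior derivative is
  d(omega) = sum_{i < j} (∂f_j/∂x_i - ∂f_i/∂x_j) dx_i ∧ dx_j.
  coefficient of dx ∧ dy: ∂f_2/∂x - ∂f_1/∂y = ∂(y*(-x - 2*y - 2))/∂x - ∂(-y^2 - 2)/∂y = y
Assembling: d(omega) = (y) dx ∧ dy.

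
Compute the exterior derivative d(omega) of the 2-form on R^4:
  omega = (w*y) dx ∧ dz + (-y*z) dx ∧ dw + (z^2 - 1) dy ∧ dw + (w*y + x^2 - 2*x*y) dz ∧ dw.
d(omega) = (-w) dx ∧ dy ∧ dz + (2*x) dx ∧ dz ∧ dw + (z) dx ∧ dy ∧ dw + (w - 2*x - 2*z) dy ∧ dz ∧ dw

For a 2-form omega = sum_{i<j} g_{ij} dx_i ∧ dx_j, the exterior derivative is
  d(omega) = sum_{i<j} d(g_{ij}) ∧ dx_i ∧ dx_j = sum_{i<j, k} (∂g_{ij}/∂x_k) dx_k ∧ dx_i ∧ dx_j.
Expand each term, using dx_k ∧ dx_i ∧ dx_j = sgn(permutation) dx_{(a)} ∧ dx_{(b)} ∧ dx_{(c)} with (a < b < c) sorted:
  d(w*y) includes (∂/∂y)(w*y) dy = (w) dy, which multiplied by dx ∧ dz gives (-w) dx ∧ dy ∧ dz
  d(w*y) includes (∂/∂w)(w*y) dw = (y) dw, which multiplied by dx ∧ dz gives (y) dx ∧ dz ∧ dw
  d(-y*z) includes (∂/∂y)(-y*z) dy = (-z) dy, which multiplied by dx ∧ dw gives (z) dx ∧ dy ∧ dw
  d(-y*z) includes (∂/∂z)(-y*z) dz = (-y) dz, which multiplied by dx ∧ dw gives (y) dx ∧ dz ∧ dw
  d(z^2 - 1) includes (∂/∂z)(z^2 - 1) dz = (2*z) dz, which multiplied by dy ∧ dw gives (-2*z) dy ∧ dz ∧ dw
  d(w*y + x^2 - 2*x*y) includes (∂/∂x)(w*y + x^2 - 2*x*y) dx = (2*x - 2*y) dx, which multiplied by dz ∧ dw gives (2*x - 2*y) dx ∧ dz ∧ dw
  d(w*y + x^2 - 2*x*y) includes (∂/∂y)(w*y + x^2 - 2*x*y) dy = (w - 2*x) dy, which multiplied by dz ∧ dw gives (w - 2*x) dy ∧ dz ∧ dw
Collecting like 3-forms: d(omega) = (-w) dx ∧ dy ∧ dz + (2*x) dx ∧ dz ∧ dw + (z) dx ∧ dy ∧ dw + (w - 2*x - 2*z) dy ∧ dz ∧ dw.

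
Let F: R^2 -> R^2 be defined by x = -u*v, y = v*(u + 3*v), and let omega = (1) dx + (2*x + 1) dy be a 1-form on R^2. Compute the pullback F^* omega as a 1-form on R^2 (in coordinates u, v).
F^* omega = (-2*u*v^2) du + (2*v*(-u^2 - 6*u*v + 3)) dv

Using F^*(f dg) = (f ∘ F) d(g ∘ F), substitute each coordinate x_i by F_i(u, v) in f_i, and replace dx_i by d F_i = (∂F_i/∂u) du + (∂F_i/∂v) dv.
  For the x component: f_1(F) = 1; d F_1 = (-v) du + (-u) dv
  For the y component: f_2(F) = -2*u*v + 1; d F_2 = (v) du + (u + 6*v) dv
Combining and collecting du, dv coefficients:
  coeff of du: -2*u*v^2
  coeff of dv: 2*v*(-u^2 - 6*u*v + 3)
F^* omega = (-2*u*v^2) du + (2*v*(-u^2 - 6*u*v + 3)) dv.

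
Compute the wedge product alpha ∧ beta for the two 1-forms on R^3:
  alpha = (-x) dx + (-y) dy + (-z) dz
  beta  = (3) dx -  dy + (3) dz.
alpha ∧ beta = (x + 3*y) dx ∧ dy + (-3*x + 3*z) dx ∧ dz + (-3*y - z) dy ∧ dz

Distribute the wedge, using dx_i ∧ dx_j = -dx_j ∧ dx_i and dx_i ∧ dx_i = 0. For each pair (i, j) with i < j, the coefficient of dx_i ∧ dx_j in alpha ∧ beta is (alpha_i * beta_j - alpha_j * beta_i). Collecting: alpha ∧ beta = (x + 3*y) dx ∧ dy + (-3*x + 3*z) dx ∧ dz + (-3*y - z) dy ∧ dz.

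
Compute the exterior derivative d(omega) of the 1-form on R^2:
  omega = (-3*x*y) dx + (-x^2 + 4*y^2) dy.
d(omega) = (x) dx ∧ dy

For a 1-form omega = sum_i f_i dx_i, the exterior derivative is
  d(omega) = sum_{i < j} (∂f_j/∂x_i - ∂f_i/∂x_j) dx_i ∧ dx_j.
  coefficient of dx ∧ dy: ∂f_2/∂x - ∂f_1/∂y = ∂(-x^2 + 4*y^2)/∂x - ∂(-3*x*y)/∂y = x
Assembling: d(omega) = (x) dx ∧ dy.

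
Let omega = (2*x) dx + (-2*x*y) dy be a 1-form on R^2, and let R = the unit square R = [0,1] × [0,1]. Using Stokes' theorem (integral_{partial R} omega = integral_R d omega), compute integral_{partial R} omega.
integral_(partial R) omega = -1

Stokes: integral_partial_R omega = integral_R d omega with d omega = (∂Q/∂x - ∂P/∂y) dx ∧ dy.
  ∂Q/∂x = -2*y
  ∂P/∂y = 0
  integrand = ∂Q/∂x - ∂P/∂y = -2*y.
Integrating over R: integral_0^1 integral_0^1 (-2*y) dx dy = -1.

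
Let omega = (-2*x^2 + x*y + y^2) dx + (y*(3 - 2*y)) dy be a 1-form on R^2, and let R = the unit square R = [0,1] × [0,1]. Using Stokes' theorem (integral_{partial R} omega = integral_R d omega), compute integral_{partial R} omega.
integral_(partial R) omega = -3/2

Stokes: integral_partial_R omega = integral_R d omega with d omega = (∂Q/∂x - ∂P/∂y) dx ∧ dy.
  ∂Q/∂x = 0
  ∂P/∂y = x + 2*y
  integrand = ∂Q/∂x - ∂P/∂y = -x - 2*y.
Integrating over R: integral_0^1 integral_0^1 (-x - 2*y) dx dy = -3/2.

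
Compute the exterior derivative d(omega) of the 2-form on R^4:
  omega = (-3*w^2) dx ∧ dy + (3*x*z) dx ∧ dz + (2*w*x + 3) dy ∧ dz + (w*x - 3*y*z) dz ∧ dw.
d(omega) = (-6*w) dx ∧ dy ∧ dw + (2*w) dx ∧ dy ∧ dz + (2*x - 3*z) dy ∧ dz ∧ dw + (w) dx ∧ dz ∧ dw

For a 2-form omega = sum_{i<j} g_{ij} dx_i ∧ dx_j, the exterior derivative is
  d(omega) = sum_{i<j} d(g_{ij}) ∧ dx_i ∧ dx_j = sum_{i<j, k} (∂g_{ij}/∂x_k) dx_k ∧ dx_i ∧ dx_j.
Expand each term, using dx_k ∧ dx_i ∧ dx_j = sgn(permutation) dx_{(a)} ∧ dx_{(b)} ∧ dx_{(c)} with (a < b < c) sorted:
  d(-3*w^2) includes (∂/∂w)(-3*w^2) dw = (-6*w) dw, which multiplied by dx ∧ dy gives (-6*w) dx ∧ dy ∧ dw
  d(2*w*x + 3) includes (∂/∂x)(2*w*x + 3) dx = (2*w) dx, which multiplied by dy ∧ dz gives (2*w) dx ∧ dy ∧ dz
  d(2*w*x + 3) includes (∂/∂w)(2*w*x + 3) dw = (2*x) dw, which multiplied by dy ∧ dz gives (2*x) dy ∧ dz ∧ dw
  d(w*x - 3*y*z) includes (∂/∂x)(w*x - 3*y*z) dx = (w) dx, which multiplied by dz ∧ dw gives (w) dx ∧ dz ∧ dw
  d(w*x - 3*y*z) includes (∂/∂y)(w*x - 3*y*z) dy = (-3*z) dy, which multiplied by dz ∧ dw gives (-3*z) dy ∧ dz ∧ dw
Collecting like 3-forms: d(omega) = (-6*w) dx ∧ dy ∧ dw + (2*w) dx ∧ dy ∧ dz + (2*x - 3*z) dy ∧ dz ∧ dw + (w) dx ∧ dz ∧ dw.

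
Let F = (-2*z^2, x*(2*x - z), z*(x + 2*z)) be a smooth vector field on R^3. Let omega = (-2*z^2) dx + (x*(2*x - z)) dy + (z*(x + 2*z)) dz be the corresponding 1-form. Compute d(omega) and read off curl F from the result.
d(omega) = (x) dy ∧ dz + (-5*z) dz ∧ dx + (4*x - z) dx ∧ dy; curl F = (x, -5*z, 4*x - z)

d omega = sum_{i<j} (∂f_j/∂x_i - ∂f_i/∂x_j) dx_i ∧ dx_j. Under the identification (dy ∧ dz, dz ∧ dx, dx ∧ dy) ↔ (e_x, e_y, e_z), the coefficients are exactly the components of curl F. Compute:
  ∂R/∂y - ∂Q/∂z = (0) - (-x) = x
  ∂P/∂z - ∂R/∂x = (-4*z) - (z) = -5*z
  ∂Q/∂x - ∂P/∂y = (4*x - z) - (0) = 4*x - z.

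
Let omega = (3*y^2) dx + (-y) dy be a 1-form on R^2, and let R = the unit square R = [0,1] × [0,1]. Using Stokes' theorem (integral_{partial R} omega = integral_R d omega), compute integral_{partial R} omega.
integral_(partial R) omega = -3

Stokes: integral_partial_R omega = integral_R d omega with d omega = (∂Q/∂x - ∂P/∂y) dx ∧ dy.
  ∂Q/∂x = 0
  ∂P/∂y = 6*y
  integrand = ∂Q/∂x - ∂P/∂y = -6*y.
Integrating over R: integral_0^1 integral_0^1 (-6*y) dx dy = -3.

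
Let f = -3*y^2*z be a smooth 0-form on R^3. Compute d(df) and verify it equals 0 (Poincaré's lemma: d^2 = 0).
d(df) = 0

Step 1: df = sum_i (∂f/∂x_i) dx_i = (0) dx + (-6*y*z) dy + (-3*y^2) dz.
Step 2: Apply d again. Using the 1-form formula, the coefficient of dx ∧ dy in d(df) is ∂^2 f/∂x ∂y - ∂^2 f/∂y ∂x = (0) - (0) = 0 (equality of mixed partials for smooth f).
Similarly for dx ∧ dz and dy ∧ dz — all coefficients vanish. So d(df) = 0.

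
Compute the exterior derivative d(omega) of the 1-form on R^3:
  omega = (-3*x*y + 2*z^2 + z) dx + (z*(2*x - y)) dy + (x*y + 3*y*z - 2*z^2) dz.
d(omega) = (3*x + 2*z) dx ∧ dy + (y - 4*z - 1) dx ∧ dz + (-x + y + 3*z) dy ∧ dz

For a 1-form omega = sum_i f_i dx_i, the exterior derivative is
  d(omega) = sum_{i < j} (∂f_j/∂x_i - ∂f_i/∂x_j) dx_i ∧ dx_j.
  coefficient of dx ∧ dy: ∂f_2/∂x - ∂f_1/∂y = ∂(z*(2*x - y))/∂x - ∂(-3*x*y + 2*z^2 + z)/∂y = 3*x + 2*z
  coefficient of dx ∧ dz: ∂f_3/∂x - ∂f_1/∂z = ∂(x*y + 3*y*z - 2*z^2)/∂x - ∂(-3*x*y + 2*z^2 + z)/∂z = y - 4*z - 1
  coefficient of dy ∧ dz: ∂f_3/∂y - ∂f_2/∂z = ∂(x*y + 3*y*z - 2*z^2)/∂y - ∂(z*(2*x - y))/∂z = -x + y + 3*z
Assembling: d(omega) = (3*x + 2*z) dx ∧ dy + (y - 4*z - 1) dx ∧ dz + (-x + y + 3*z) dy ∧ dz.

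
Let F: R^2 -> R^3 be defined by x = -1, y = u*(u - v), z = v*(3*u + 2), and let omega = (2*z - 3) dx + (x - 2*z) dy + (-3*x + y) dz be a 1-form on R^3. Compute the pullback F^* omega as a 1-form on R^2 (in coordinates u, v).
F^* omega = (-9*u^2*v + 3*u*v^2 - 8*u*v - 2*u + 4*v^2 + 10*v) du + (3*u^3 + 3*u^2*v + 2*u^2 + 2*u*v + 10*u + 6) dv

Using F^*(f dg) = (f ∘ F) d(g ∘ F), substitute each coordinate x_i by F_i(u, v) in f_i, and replace dx_i by d F_i = (∂F_i/∂u) du + (∂F_i/∂v) dv.
  For the x component: f_1(F) = 6*u*v + 4*v - 3; d F_1 = (0) du + (0) dv
  For the y component: f_2(F) = -6*u*v - 4*v - 1; d F_2 = (2*u - v) du + (-u) dv
  For the z component: f_3(F) = u^2 - u*v + 3; d F_3 = (3*v) du + (3*u + 2) dv
Combining and collecting du, dv coefficients:
  coeff of du: -9*u^2*v + 3*u*v^2 - 8*u*v - 2*u + 4*v^2 + 10*v
  coeff of dv: 3*u^3 + 3*u^2*v + 2*u^2 + 2*u*v + 10*u + 6
F^* omega = (-9*u^2*v + 3*u*v^2 - 8*u*v - 2*u + 4*v^2 + 10*v) du + (3*u^3 + 3*u^2*v + 2*u^2 + 2*u*v + 10*u + 6) dv.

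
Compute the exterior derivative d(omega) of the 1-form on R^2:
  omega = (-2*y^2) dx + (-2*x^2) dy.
d(omega) = (-4*x + 4*y) dx ∧ dy

For a 1-form omega = sum_i f_i dx_i, the exterior derivative is
  d(omega) = sum_{i < j} (∂f_j/∂x_i - ∂f_i/∂x_j) dx_i ∧ dx_j.
  coefficient of dx ∧ dy: ∂f_2/∂x - ∂f_1/∂y = ∂(-2*x^2)/∂x - ∂(-2*y^2)/∂y = -4*x + 4*y
Assembling: d(omega) = (-4*x + 4*y) dx ∧ dy.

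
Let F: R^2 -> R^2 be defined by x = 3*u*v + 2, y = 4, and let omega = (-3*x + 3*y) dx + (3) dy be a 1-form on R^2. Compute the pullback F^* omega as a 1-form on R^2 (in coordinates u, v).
F^* omega = (9*v*(-3*u*v + 2)) du + (9*u*(-3*u*v + 2)) dv

Using F^*(f dg) = (f ∘ F) d(g ∘ F), substitute each coordinate x_i by F_i(u, v) in f_i, and replace dx_i by d F_i = (∂F_i/∂u) du + (∂F_i/∂v) dv.
  For the x component: f_1(F) = -9*u*v + 6; d F_1 = (3*v) du + (3*u) dv
  For the y component: f_2(F) = 3; d F_2 = (0) du + (0) dv
Combining and collecting du, dv coefficients:
  coeff of du: 9*v*(-3*u*v + 2)
  coeff of dv: 9*u*(-3*u*v + 2)
F^* omega = (9*v*(-3*u*v + 2)) du + (9*u*(-3*u*v + 2)) dv.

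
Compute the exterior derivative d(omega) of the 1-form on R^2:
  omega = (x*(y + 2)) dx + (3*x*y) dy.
d(omega) = (-x + 3*y) dx ∧ dy

For a 1-form omega = sum_i f_i dx_i, the exterior derivative is
  d(omega) = sum_{i < j} (∂f_j/∂x_i - ∂f_i/∂x_j) dx_i ∧ dx_j.
  coefficient of dx ∧ dy: ∂f_2/∂x - ∂f_1/∂y = ∂(3*x*y)/∂x - ∂(x*(y + 2))/∂y = -x + 3*y
Assembling: d(omega) = (-x + 3*y) dx ∧ dy.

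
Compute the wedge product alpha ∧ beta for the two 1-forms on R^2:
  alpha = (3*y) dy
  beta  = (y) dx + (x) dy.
alpha ∧ beta = (-3*y^2) dx ∧ dy

Distribute the wedge, using dx_i ∧ dx_j = -dx_j ∧ dx_i and dx_i ∧ dx_i = 0. For each pair (i, j) with i < j, the coefficient of dx_i ∧ dx_j in alpha ∧ beta is (alpha_i * beta_j - alpha_j * beta_i). Collecting: alpha ∧ beta = (-3*y^2) dx ∧ dy.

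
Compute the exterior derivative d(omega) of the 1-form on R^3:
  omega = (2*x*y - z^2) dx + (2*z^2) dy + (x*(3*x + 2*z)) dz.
d(omega) = (-2*x) dx ∧ dy + (6*x + 4*z) dx ∧ dz + (-4*z) dy ∧ dz

For a 1-form omega = sum_i f_i dx_i, the exterior derivative is
  d(omega) = sum_{i < j} (∂f_j/∂x_i - ∂f_i/∂x_j) dx_i ∧ dx_j.
  coefficient of dx ∧ dy: ∂f_2/∂x - ∂f_1/∂y = ∂(2*z^2)/∂x - ∂(2*x*y - z^2)/∂y = -2*x
  coefficient of dx ∧ dz: ∂f_3/∂x - ∂f_1/∂z = ∂(x*(3*x + 2*z))/∂x - ∂(2*x*y - z^2)/∂z = 6*x + 4*z
  coefficient of dy ∧ dz: ∂f_3/∂y - ∂f_2/∂z = ∂(x*(3*x + 2*z))/∂y - ∂(2*z^2)/∂z = -4*z
Assembling: d(omega) = (-2*x) dx ∧ dy + (6*x + 4*z) dx ∧ dz + (-4*z) dy ∧ dz.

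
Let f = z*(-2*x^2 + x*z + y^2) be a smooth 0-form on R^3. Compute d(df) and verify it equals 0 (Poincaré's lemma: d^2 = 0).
d(df) = 0

Step 1: df = sum_i (∂f/∂x_i) dx_i = (z*(-4*x + z)) dx + (2*y*z) dy + (-2*x^2 + 2*x*z + y^2) dz.
Step 2: Apply d again. Using the 1-form formula, the coefficient of dx ∧ dy in d(df) is ∂^2 f/∂x ∂y - ∂^2 f/∂y ∂x = (0) - (0) = 0 (equality of mixed partials for smooth f).
Similarly for dx ∧ dz and dy ∧ dz — all coefficients vanish. So d(df) = 0.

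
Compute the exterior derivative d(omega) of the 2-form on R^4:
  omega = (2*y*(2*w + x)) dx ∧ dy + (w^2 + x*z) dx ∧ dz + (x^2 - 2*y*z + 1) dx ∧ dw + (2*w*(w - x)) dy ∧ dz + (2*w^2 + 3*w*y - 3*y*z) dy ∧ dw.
d(omega) = (4*y + 2*z) dx ∧ dy ∧ dw + (2*w + 2*y) dx ∧ dz ∧ dw + (-2*w) dx ∧ dy ∧ dz + (4*w - 2*x + 3*y) dy ∧ dz ∧ dw

For a 2-form omega = sum_{i<j} g_{ij} dx_i ∧ dx_j, the exterior derivative is
  d(omega) = sum_{i<j} d(g_{ij}) ∧ dx_i ∧ dx_j = sum_{i<j, k} (∂g_{ij}/∂x_k) dx_k ∧ dx_i ∧ dx_j.
Expand each term, using dx_k ∧ dx_i ∧ dx_j = sgn(permutation) dx_{(a)} ∧ dx_{(b)} ∧ dx_{(c)} with (a < b < c) sorted:
  d(2*y*(2*w + x)) includes (∂/∂w)(2*y*(2*w + x)) dw = (4*y) dw, which multiplied by dx ∧ dy gives (4*y) dx ∧ dy ∧ dw
  d(w^2 + x*z) includes (∂/∂w)(w^2 + x*z) dw = (2*w) dw, which multiplied by dx ∧ dz gives (2*w) dx ∧ dz ∧ dw
  d(x^2 - 2*y*z + 1) includes (∂/∂y)(x^2 - 2*y*z + 1) dy = (-2*z) dy, which multiplied by dx ∧ dw gives (2*z) dx ∧ dy ∧ dw
  d(x^2 - 2*y*z + 1) includes (∂/∂z)(x^2 - 2*y*z + 1) dz = (-2*y) dz, which multiplied by dx ∧ dw gives (2*y) dx ∧ dz ∧ dw
  d(2*w*(w - x)) includes (∂/∂x)(2*w*(w - x)) dx = (-2*w) dx, which multiplied by dy ∧ dz gives (-2*w) dx ∧ dy ∧ dz
  d(2*w*(w - x)) includes (∂/∂w)(2*w*(w - x)) dw = (4*w - 2*x) dw, which multiplied by dy ∧ dz gives (4*w - 2*x) dy ∧ dz ∧ dw
  d(2*w^2 + 3*w*y - 3*y*z) includes (∂/∂z)(2*w^2 + 3*w*y - 3*y*z) dz = (-3*y) dz, which multiplied by dy ∧ dw gives (3*y) dy ∧ dz ∧ dw
Collecting like 3-forms: d(omega) = (4*y + 2*z) dx ∧ dy ∧ dw + (2*w + 2*y) dx ∧ dz ∧ dw + (-2*w) dx ∧ dy ∧ dz + (4*w - 2*x + 3*y) dy ∧ dz ∧ dw.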